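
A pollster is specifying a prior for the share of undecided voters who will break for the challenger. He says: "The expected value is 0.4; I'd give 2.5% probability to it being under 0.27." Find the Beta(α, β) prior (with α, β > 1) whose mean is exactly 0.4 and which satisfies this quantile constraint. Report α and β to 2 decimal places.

α ≈ 20.01, β ≈ 30.02

With mean 0.4 fixed, write α = 0.4s, β = 0.6s where s = α+β.
Need P(θ < 0.27) = 0.025 under Beta(0.4s, 0.6s). Normal approximation: (q−m)/√(m(1−m)/s) ≈ z_{0.025} = -1.96, so s ≈ 0.4·0.6·(-1.96)²/(0.27−0.4)² = 54.6.
At s = 54.6: P(θ<0.27) ≈ 0.020. Adjusting to match 0.025 gives s ≈ 50.03.
So α = 0.4·50.03 ≈ 20.01, β = 0.6·50.03 ≈ 30.02.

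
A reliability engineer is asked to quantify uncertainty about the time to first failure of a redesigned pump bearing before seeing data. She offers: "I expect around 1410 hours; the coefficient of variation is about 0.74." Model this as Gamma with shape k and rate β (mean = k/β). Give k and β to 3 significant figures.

For Gamma(k, rate β): mean = k/β, variance = k/β², so CV = 1/√k.
CV = 0.74, hence k = 1/CV² = 1.83.
Then β = k/mean = 1.83/1410 = 0.0013.

k ≈ 1.83, β ≈ 0.0013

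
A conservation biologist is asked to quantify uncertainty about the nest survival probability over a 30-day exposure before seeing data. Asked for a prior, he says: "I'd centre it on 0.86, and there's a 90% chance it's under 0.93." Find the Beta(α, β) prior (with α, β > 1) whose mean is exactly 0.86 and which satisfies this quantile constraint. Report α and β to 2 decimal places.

With mean 0.86 fixed, write α = 0.86s, β = 0.14s where s = α+β.
Need P(θ < 0.93) = 0.9 under Beta(0.86s, 0.14s). Normal approximation: (q−m)/√(m(1−m)/s) ≈ z_{0.9} = 1.28, so s ≈ 0.86·0.14·(1.28)²/(0.93−0.86)² = 40.4.
At s = 40.4: P(θ<0.93) ≈ 0.923. Adjusting to match 0.9 gives s ≈ 33.71.
So α = 0.86·33.71 ≈ 28.99, β = 0.14·33.71 ≈ 4.72.

α ≈ 28.99, β ≈ 4.72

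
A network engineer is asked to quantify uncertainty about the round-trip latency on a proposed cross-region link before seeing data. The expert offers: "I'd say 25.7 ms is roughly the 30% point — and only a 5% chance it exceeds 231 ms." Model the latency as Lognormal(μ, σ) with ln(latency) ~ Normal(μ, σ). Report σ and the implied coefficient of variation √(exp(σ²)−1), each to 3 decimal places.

σ ≈ 1.012, CV ≈ 1.337

If T ~ Lognormal(μ,σ) then ln T ~ Normal(μ,σ), so the p-quantile of ln T is μ + z_p·σ.
ln(25.7) = 3.246 and ln(231) = 5.442; z_{0.3} = -0.5244, z_{0.95} = 1.645.
σ = (5.442 − 3.246)/(1.645 − (-0.5244)) = 1.012.
μ = 3.246 − (-0.5244)·1.012 = 3.777.
CV = √(exp(σ²)−1) = √(exp(1.0247)−1) = 1.337.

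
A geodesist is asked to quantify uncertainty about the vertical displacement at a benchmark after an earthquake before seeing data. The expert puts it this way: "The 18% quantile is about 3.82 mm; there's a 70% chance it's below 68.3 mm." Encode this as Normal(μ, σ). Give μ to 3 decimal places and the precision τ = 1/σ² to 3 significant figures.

μ = 44.815, τ = 0.000499

The p-quantile of Normal(μ,σ) is μ + z_p·σ, with z_{0.18} = -0.9154 and z_{0.7} = 0.5244.
Eliminate σ: μ = (z₂·x₁ − z₁·x₂)/(z₂ − z₁) = (0.5244·3.82 − (-0.9154)·68.3)/1.44 = 44.815.
Then σ = (x₂ − x₁)/(z₂ − z₁) = (68.3 − 3.82)/1.44 = 44.785.
Precision τ = 1/σ² = 1/44.79² = 0.000499.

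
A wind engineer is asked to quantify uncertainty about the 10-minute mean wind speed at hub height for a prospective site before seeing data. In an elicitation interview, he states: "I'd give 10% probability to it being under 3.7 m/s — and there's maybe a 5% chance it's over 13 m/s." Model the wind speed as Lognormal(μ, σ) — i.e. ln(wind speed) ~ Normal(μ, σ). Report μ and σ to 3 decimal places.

If T ~ Lognormal(μ,σ) then ln T ~ Normal(μ,σ), so the p-quantile of ln T is μ + z_p·σ.
ln(3.7) = 1.308 and ln(13) = 2.565; z_{0.1} = -1.282, z_{0.95} = 1.645.
σ = (2.565 − 1.308)/(1.645 − (-1.282)) = 0.429.
μ = 1.308 − (-1.282)·0.429 = 1.859.

μ ≈ 1.859, σ ≈ 0.429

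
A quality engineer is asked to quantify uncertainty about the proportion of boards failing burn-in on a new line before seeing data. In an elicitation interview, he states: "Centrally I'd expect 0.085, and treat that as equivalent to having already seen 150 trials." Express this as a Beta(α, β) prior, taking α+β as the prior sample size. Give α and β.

α = 12.75, β = 137.25

Under the effective-sample-size interpretation, Beta(α, β) has prior mean α/(α+β) and prior sample size α+β.
So α+β = 150 and α/(α+β) = 0.085, giving α = 0.085·150 = 12.75 and β = 150 − 12.75 = 137.25.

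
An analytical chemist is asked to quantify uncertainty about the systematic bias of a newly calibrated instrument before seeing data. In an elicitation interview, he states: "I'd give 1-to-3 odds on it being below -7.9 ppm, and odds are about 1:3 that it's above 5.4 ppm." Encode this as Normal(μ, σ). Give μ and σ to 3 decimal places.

μ = -1.250, σ = 9.859

The p-quantile of Normal(μ,σ) is μ + z_p·σ, with z_{0.25} = -0.6745 and z_{0.75} = 0.6745.
Eliminate σ: μ = (z₂·x₁ − z₁·x₂)/(z₂ − z₁) = (0.6745·-7.9 − (-0.6745)·5.4)/1.349 = -1.250.
Then σ = (x₂ − x₁)/(z₂ − z₁) = (5.4 − -7.9)/1.349 = 9.859.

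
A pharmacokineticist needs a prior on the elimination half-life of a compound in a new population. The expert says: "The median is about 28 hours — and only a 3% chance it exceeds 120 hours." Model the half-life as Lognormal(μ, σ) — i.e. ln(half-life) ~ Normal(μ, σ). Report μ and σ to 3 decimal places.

μ ≈ 3.332, σ ≈ 0.774

If T ~ Lognormal(μ,σ) then ln T ~ Normal(μ,σ), so the p-quantile of ln T is μ + z_p·σ.
ln(28) = 3.332 and ln(120) = 4.787; z_{0.5} = 0, z_{0.97} = 1.881.
σ = (4.787 − 3.332)/(1.881 − (0)) = 0.774.
μ = 3.332 − (0)·0.774 = 3.332.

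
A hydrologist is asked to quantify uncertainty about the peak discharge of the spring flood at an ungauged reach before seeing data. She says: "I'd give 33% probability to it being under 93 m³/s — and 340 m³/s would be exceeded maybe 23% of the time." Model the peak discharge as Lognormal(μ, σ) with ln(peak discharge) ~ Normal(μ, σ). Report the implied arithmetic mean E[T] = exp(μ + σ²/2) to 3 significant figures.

If T ~ Lognormal(μ,σ) then ln T ~ Normal(μ,σ), so the p-quantile of ln T is μ + z_p·σ.
ln(93) = 4.533 and ln(340) = 5.829; z_{0.33} = -0.4399, z_{0.77} = 0.7388.
σ = (5.829 − 4.533)/(0.7388 − (-0.4399)) = 1.100.
μ = 4.533 − (-0.4399)·1.100 = 5.016.
E[T] = exp(μ + σ²/2) = exp(5.016 + 0.6047) = 276 m³/s.

E[T] ≈ 276 m³/s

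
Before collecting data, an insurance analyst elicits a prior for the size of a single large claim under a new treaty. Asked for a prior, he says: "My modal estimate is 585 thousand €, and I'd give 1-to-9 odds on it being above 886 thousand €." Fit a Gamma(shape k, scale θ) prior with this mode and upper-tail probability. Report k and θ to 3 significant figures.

k ≈ 11.8, θ ≈ 54.1

Gamma(k,θ) with k>1 has mode (k−1)θ, so θ = 585/(k−1).
Need P(X < 886) = 0.9 with θ tied to k this way. Start at k = 2, θ = 585: P(X<886) ≈ 0.447.
Too low — raise k to concentrate. Iterating converges to k ≈ 11.8.
Then θ = 585/(11.8−1) ≈ 54.1.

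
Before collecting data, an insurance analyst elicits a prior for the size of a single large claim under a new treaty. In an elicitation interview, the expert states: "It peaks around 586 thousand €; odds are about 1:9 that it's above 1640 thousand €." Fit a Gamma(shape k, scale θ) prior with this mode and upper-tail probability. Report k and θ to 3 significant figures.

Gamma(k,θ) with k>1 has mode (k−1)θ, so θ = 586/(k−1).
Need P(X < 1640) = 0.9 with θ tied to k this way. Start at k = 2, θ = 586: P(X<1640) ≈ 0.769.
Too low — raise k to concentrate. Iterating converges to k ≈ 2.8.
Then θ = 586/(2.8−1) ≈ 325.

k ≈ 2.8, θ ≈ 325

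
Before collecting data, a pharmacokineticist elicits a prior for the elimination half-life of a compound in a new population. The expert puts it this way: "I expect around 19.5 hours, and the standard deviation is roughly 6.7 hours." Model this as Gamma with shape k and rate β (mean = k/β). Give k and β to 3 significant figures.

k ≈ 8.47, β ≈ 0.434

For Gamma(k, rate β): mean = k/β, variance = k/β², so CV = 1/√k.
CV = SD/mean = 6.7/19.5 = 0.3436, hence k = 1/CV² = 8.47.
Then β = k/mean = 8.47/19.5 = 0.434.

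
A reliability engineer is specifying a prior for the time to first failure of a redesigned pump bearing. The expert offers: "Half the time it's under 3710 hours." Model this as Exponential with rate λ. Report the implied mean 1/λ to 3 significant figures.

Exponential median = ln 2 / λ, so λ = ln 2 / 3710.0 = 0.000187.
Mean = 1/λ = 5350 hours.

mean ≈ 5350 hours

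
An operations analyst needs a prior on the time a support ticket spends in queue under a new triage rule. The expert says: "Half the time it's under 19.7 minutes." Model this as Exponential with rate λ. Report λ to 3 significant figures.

Exponential median = ln 2 / λ, so λ = ln 2 / 19.7 = 0.0352.

λ ≈ 0.0352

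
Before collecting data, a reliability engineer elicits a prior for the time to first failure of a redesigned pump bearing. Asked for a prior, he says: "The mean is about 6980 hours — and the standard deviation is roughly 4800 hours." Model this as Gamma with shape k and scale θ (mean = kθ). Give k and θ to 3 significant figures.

k ≈ 2.11, θ ≈ 3300

For Gamma(k, scale θ): mean = kθ, variance = kθ², so CV = 1/√k.
CV = SD/mean = 4800/6980 = 0.6877, hence k = 1/CV² = 2.11.
Then θ = mean/k = 6980/2.11 = 3300.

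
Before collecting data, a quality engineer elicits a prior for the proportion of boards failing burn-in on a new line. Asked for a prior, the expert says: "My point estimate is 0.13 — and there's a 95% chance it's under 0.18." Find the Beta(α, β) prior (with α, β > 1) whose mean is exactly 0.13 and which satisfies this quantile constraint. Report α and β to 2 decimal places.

α ≈ 17.80, β ≈ 119.15

With mean 0.13 fixed, write α = 0.13s, β = 0.87s where s = α+β.
Need P(θ < 0.18) = 0.95 under Beta(0.13s, 0.87s). Normal approximation: (q−m)/√(m(1−m)/s) ≈ z_{0.95} = 1.64, so s ≈ 0.13·0.87·(1.64)²/(0.18−0.13)² = 122.4.
At s = 122.4: P(θ<0.18) ≈ 0.941. Adjusting to match 0.95 gives s ≈ 136.96.
So α = 0.13·136.96 ≈ 17.80, β = 0.87·136.96 ≈ 119.15.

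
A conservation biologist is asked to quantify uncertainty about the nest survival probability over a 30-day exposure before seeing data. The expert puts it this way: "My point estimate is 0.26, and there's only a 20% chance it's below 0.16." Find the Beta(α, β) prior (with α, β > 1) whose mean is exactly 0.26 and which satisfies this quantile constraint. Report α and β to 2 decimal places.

α ≈ 3.68, β ≈ 10.47

With mean 0.26 fixed, write α = 0.26s, β = 0.74s where s = α+β.
Need P(θ < 0.16) = 0.2 under Beta(0.26s, 0.74s). Normal approximation: (q−m)/√(m(1−m)/s) ≈ z_{0.2} = -0.842, so s ≈ 0.26·0.74·(-0.842)²/(0.16−0.26)² = 13.6.
At s = 13.6: P(θ<0.16) ≈ 0.206. Adjusting to match 0.2 gives s ≈ 14.15.
So α = 0.26·14.15 ≈ 3.68, β = 0.74·14.15 ≈ 10.47.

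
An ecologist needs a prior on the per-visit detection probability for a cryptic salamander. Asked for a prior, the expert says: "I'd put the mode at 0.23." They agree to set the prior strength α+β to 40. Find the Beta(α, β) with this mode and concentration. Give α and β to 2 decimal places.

For α,β > 1 the Beta mode is (α−1)/(α+β−2). With α+β = 40, the mode is (α−1)/38.
Set (α−1)/38 = 0.23 → α = 1 + 0.23·38 = 9.74.
β = 40 − α = 30.26.

α = 9.74, β = 30.26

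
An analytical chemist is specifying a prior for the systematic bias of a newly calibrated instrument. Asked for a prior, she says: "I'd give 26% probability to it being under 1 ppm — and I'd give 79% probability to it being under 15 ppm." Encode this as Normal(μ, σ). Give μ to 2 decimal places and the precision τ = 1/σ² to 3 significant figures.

μ = 7.21, τ = 0.0107

For Normal(μ,σ), the p-quantile is μ + z_p·σ. Here z_{0.26} = -0.6433, z_{0.79} = 0.8064.
So 1 = μ − 0.6433σ and 15 = μ + 0.8064σ.
Subtracting: σ = (15 − 1)/(0.8064 − (-0.6433)) = 9.66.
Then μ = 1 − (-0.6433)·9.66 = 7.21.
Precision τ = 1/σ² = 1/9.657² = 0.0107.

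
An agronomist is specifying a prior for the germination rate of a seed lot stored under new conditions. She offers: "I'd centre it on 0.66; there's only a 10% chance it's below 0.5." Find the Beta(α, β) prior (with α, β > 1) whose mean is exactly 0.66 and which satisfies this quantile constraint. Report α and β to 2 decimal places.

With mean 0.66 fixed, write α = 0.66s, β = 0.34s where s = α+β.
Need P(θ < 0.5) = 0.1 under Beta(0.66s, 0.34s). Normal approximation: (q−m)/√(m(1−m)/s) ≈ z_{0.1} = -1.28, so s ≈ 0.66·0.34·(-1.28)²/(0.5−0.66)² = 14.4.
At s = 14.4: P(θ<0.5) ≈ 0.103. Adjusting to match 0.1 gives s ≈ 14.86.
So α = 0.66·14.86 ≈ 9.81, β = 0.34·14.86 ≈ 5.05.

α ≈ 9.81, β ≈ 5.05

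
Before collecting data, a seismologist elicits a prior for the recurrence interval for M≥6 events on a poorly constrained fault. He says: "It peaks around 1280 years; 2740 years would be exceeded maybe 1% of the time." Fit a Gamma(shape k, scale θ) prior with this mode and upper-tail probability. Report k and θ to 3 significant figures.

Gamma(k,θ) with k>1 has mode (k−1)θ, so θ = 1280/(k−1).
Need P(X < 2740) = 0.99 with θ tied to k this way. Start at k = 2, θ = 1280: P(X<2740) ≈ 0.631.
Too low — raise k to concentrate. Iterating converges to k ≈ 9.37.
Then θ = 1280/(9.37−1) ≈ 153.

k ≈ 9.37, θ ≈ 153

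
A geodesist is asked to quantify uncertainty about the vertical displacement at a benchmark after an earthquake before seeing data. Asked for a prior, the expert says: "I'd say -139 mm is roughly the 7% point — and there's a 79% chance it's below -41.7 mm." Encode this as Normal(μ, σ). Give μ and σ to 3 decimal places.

For Normal(μ,σ), the p-quantile is μ + z_p·σ. Here z_{0.07} = -1.476, z_{0.79} = 0.8064.
So -139 = μ − 1.476σ and -41.7 = μ + 0.8064σ.
Subtracting: σ = (-41.7 − -139)/(0.8064 − (-1.476)) = 42.634.
Then μ = -139 − (-1.476)·42.634 = -76.081.

μ = -76.081, σ = 42.634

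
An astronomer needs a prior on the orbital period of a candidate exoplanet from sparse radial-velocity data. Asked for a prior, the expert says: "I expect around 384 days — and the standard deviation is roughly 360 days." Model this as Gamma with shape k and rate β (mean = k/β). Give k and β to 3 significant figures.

For Gamma(k, rate β): mean = k/β, variance = k/β², so CV = 1/√k.
CV = SD/mean = 360/384 = 0.9375, hence k = 1/CV² = 1.14.
Then β = k/mean = 1.14/384 = 0.00296.

k ≈ 1.14, β ≈ 0.00296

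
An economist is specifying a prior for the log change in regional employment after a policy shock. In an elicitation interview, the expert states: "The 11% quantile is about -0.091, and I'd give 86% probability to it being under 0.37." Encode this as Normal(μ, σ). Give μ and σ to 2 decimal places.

The p-quantile of Normal(μ,σ) is μ + z_p·σ, with z_{0.11} = -1.227 and z_{0.86} = 1.08.
Eliminate σ: μ = (z₂·x₁ − z₁·x₂)/(z₂ − z₁) = (1.08·-0.091 − (-1.227)·0.37)/2.307 = 0.15.
Then σ = (x₂ − x₁)/(z₂ − z₁) = (0.37 − -0.091)/2.307 = 0.20.

μ = 0.15, σ = 0.20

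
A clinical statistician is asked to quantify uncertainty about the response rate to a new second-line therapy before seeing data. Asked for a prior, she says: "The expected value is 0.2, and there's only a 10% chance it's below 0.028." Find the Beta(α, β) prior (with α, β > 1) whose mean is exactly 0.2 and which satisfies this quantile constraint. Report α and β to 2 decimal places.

With mean 0.2 fixed, write α = 0.2s, β = 0.8s where s = α+β.
Need P(θ < 0.028) = 0.1 under Beta(0.2s, 0.8s). Normal approximation: (q−m)/√(m(1−m)/s) ≈ z_{0.1} = -1.28, so s ≈ 0.2·0.8·(-1.28)²/(0.028−0.2)² = 8.9.
At s = 8.9: P(θ<0.028) ≈ 0.034. Adjusting to match 0.1 gives s ≈ 5.23.
So α = 0.2·5.23 ≈ 1.05, β = 0.8·5.23 ≈ 4.18.

α ≈ 1.05, β ≈ 4.18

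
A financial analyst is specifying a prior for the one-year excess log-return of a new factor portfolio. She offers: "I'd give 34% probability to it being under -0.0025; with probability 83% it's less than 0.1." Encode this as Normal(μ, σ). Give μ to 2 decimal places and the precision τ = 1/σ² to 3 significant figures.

μ = 0.03, τ = 178

For Normal(μ,σ), the p-quantile is μ + z_p·σ. Here z_{0.34} = -0.4125, z_{0.83} = 0.9542.
So -0.0025 = μ − 0.4125σ and 0.1 = μ + 0.9542σ.
Subtracting: σ = (0.1 − -0.0025)/(0.9542 − (-0.4125)) = 0.08.
Then μ = -0.0025 − (-0.4125)·0.08 = 0.03.
Precision τ = 1/σ² = 1/0.075² = 178.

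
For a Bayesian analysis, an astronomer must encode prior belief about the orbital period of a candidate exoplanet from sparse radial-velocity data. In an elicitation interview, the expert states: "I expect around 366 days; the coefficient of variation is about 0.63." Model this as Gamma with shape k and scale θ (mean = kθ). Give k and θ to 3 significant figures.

k ≈ 2.52, θ ≈ 145

For Gamma(k, scale θ): mean = kθ, variance = kθ², so CV = 1/√k.
CV = 0.63, hence k = 1/CV² = 2.52.
Then θ = mean/k = 366/2.52 = 145.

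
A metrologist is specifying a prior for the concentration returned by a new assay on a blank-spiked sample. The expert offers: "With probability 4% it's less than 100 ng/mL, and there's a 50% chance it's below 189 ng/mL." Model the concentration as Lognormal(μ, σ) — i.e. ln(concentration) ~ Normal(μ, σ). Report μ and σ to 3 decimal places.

μ ≈ 5.242, σ ≈ 0.364

If T ~ Lognormal(μ,σ) then ln T ~ Normal(μ,σ), so the p-quantile of ln T is μ + z_p·σ.
ln(100) = 4.605 and ln(189) = 5.242; z_{0.04} = -1.751, z_{0.5} = 0.
σ = (5.242 − 4.605)/(0 − (-1.751)) = 0.364.
μ = 4.605 − (-1.751)·0.364 = 5.242.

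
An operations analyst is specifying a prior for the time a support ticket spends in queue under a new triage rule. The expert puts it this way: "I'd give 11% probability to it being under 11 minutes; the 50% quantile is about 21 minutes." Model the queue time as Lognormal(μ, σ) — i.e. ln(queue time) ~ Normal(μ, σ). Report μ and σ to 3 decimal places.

μ ≈ 3.045, σ ≈ 0.527

If T ~ Lognormal(μ,σ) then ln T ~ Normal(μ,σ), so the p-quantile of ln T is μ + z_p·σ.
ln(11) = 2.398 and ln(21) = 3.045; z_{0.11} = -1.227, z_{0.5} = 0.
σ = (3.045 − 2.398)/(0 − (-1.227)) = 0.527.
μ = 2.398 − (-1.227)·0.527 = 3.045.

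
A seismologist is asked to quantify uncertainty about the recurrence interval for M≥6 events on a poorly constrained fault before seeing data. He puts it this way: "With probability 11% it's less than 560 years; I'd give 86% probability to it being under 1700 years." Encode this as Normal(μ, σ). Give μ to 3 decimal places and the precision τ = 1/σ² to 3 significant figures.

μ = 1166.127, τ = 4.09e-06

For Normal(μ,σ), the p-quantile is μ + z_p·σ. Here z_{0.11} = -1.227, z_{0.86} = 1.08.
So 560 = μ − 1.227σ and 1700 = μ + 1.08σ.
Subtracting: σ = (1700 − 560)/(1.08 − (-1.227)) = 494.181.
Then μ = 560 − (-1.227)·494.181 = 1166.127.
Precision τ = 1/σ² = 1/494.2² = 4.09e-06.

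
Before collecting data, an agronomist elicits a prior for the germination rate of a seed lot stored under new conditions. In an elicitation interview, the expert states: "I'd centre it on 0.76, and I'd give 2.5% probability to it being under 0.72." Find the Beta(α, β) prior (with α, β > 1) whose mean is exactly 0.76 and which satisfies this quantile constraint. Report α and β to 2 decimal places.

With mean 0.76 fixed, write α = 0.76s, β = 0.24s where s = α+β.
Need P(θ < 0.72) = 0.025 under Beta(0.76s, 0.24s). Normal approximation: (q−m)/√(m(1−m)/s) ≈ z_{0.025} = -1.96, so s ≈ 0.76·0.24·(-1.96)²/(0.72−0.76)² = 437.9.
At s = 437.9: P(θ<0.72) ≈ 0.028. Adjusting to match 0.025 gives s ≈ 460.63.
So α = 0.76·460.63 ≈ 350.08, β = 0.24·460.63 ≈ 110.55.

α ≈ 350.08, β ≈ 110.55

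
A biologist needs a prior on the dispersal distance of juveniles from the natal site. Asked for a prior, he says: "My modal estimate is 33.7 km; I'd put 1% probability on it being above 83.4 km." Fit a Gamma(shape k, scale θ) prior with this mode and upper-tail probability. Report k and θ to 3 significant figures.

Gamma(k,θ) with k>1 has mode (k−1)θ, so θ = 33.7/(k−1).
Need P(X < 83.4) = 0.99 with θ tied to k this way. Start at k = 2, θ = 33.7: P(X<83.4) ≈ 0.707.
Too low — raise k to concentrate. Iterating converges to k ≈ 6.73.
Then θ = 33.7/(6.73−1) ≈ 5.88.

k ≈ 6.73, θ ≈ 5.88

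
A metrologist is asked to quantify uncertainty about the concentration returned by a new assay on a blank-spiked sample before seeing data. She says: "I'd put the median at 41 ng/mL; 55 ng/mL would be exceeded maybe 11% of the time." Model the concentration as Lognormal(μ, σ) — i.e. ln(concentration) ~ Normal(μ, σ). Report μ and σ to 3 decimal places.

μ ≈ 3.714, σ ≈ 0.240

If T ~ Lognormal(μ,σ) then ln T ~ Normal(μ,σ), so the p-quantile of ln T is μ + z_p·σ.
ln(41) = 3.714 and ln(55) = 4.007; z_{0.5} = 0, z_{0.89} = 1.227.
σ = (4.007 − 3.714)/(1.227 − (0)) = 0.240.
μ = 3.714 − (0)·0.240 = 3.714.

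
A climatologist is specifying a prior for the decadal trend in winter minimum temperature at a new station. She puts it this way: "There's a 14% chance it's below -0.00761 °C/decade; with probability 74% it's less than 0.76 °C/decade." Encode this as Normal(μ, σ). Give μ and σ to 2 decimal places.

The p-quantile of Normal(μ,σ) is μ + z_p·σ, with z_{0.14} = -1.08 and z_{0.74} = 0.6433.
Eliminate σ: μ = (z₂·x₁ − z₁·x₂)/(z₂ − z₁) = (0.6433·-0.00761 − (-1.08)·0.76)/1.724 = 0.47.
Then σ = (x₂ − x₁)/(z₂ − z₁) = (0.76 − -0.00761)/1.724 = 0.45.

μ = 0.47, σ = 0.45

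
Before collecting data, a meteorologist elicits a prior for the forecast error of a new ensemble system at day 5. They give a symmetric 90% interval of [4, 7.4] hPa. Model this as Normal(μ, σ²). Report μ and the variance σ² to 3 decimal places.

A symmetric 90% interval runs μ ± z·σ with z = 1.645.
Half-width = 1.7, so σ = 1.7/1.645 = 1.0335 and σ² = 1.068.
μ is the interval midpoint, 5.700.

μ = 5.700, σ² = 1.068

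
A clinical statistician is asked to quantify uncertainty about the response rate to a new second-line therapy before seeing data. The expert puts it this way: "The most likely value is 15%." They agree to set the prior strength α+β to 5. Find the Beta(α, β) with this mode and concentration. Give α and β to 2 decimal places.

For α,β > 1 the Beta mode is (α−1)/(α+β−2). With α+β = 5, the mode is (α−1)/3.
Set (α−1)/3 = 0.15 → α = 1 + 0.15·3 = 1.45.
β = 5 − α = 3.55.

α = 1.45, β = 3.55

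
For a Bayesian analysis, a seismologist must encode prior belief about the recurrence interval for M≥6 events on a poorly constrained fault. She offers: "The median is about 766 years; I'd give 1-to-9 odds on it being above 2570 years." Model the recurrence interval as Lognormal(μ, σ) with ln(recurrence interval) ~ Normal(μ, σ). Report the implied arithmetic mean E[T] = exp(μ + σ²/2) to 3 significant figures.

If T ~ Lognormal(μ,σ) then ln T ~ Normal(μ,σ), so the p-quantile of ln T is μ + z_p·σ.
ln(766) = 6.641 and ln(2570) = 7.852; z_{0.5} = 0, z_{0.9} = 1.282.
σ = (7.852 − 6.641)/(1.282 − (0)) = 0.945.
μ = 6.641 − (0)·0.945 = 6.641.
E[T] = exp(μ + σ²/2) = exp(6.641 + 0.4461) = 1200 years.

E[T] ≈ 1200 years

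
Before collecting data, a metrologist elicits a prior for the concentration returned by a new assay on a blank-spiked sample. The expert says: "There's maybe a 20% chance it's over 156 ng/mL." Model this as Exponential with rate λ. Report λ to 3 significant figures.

P(T > 156.0) = e^(−λ·156.0) = 0.2, so λ = −ln(0.2)/156.0 = 0.0103.

λ ≈ 0.0103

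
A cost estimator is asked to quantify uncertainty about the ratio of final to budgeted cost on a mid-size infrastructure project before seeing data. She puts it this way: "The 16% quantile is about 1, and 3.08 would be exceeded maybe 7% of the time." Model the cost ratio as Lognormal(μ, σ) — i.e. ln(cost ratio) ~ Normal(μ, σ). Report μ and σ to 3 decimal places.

μ ≈ 0.453, σ ≈ 0.455

If T ~ Lognormal(μ,σ) then ln T ~ Normal(μ,σ), so the p-quantile of ln T is μ + z_p·σ.
ln(1) = 0 and ln(3.08) = 1.125; z_{0.16} = -0.9945, z_{0.93} = 1.476.
σ = (1.125 − 0)/(1.476 − (-0.9945)) = 0.455.
μ = 0 − (-0.9945)·0.455 = 0.453.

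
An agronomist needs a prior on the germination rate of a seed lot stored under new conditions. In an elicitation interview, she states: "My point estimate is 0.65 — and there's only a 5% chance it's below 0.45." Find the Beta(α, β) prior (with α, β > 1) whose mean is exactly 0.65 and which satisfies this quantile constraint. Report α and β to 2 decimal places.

With mean 0.65 fixed, write α = 0.65s, β = 0.35s where s = α+β.
Need P(θ < 0.45) = 0.05 under Beta(0.65s, 0.35s). Normal approximation: (q−m)/√(m(1−m)/s) ≈ z_{0.05} = -1.64, so s ≈ 0.65·0.35·(-1.64)²/(0.45−0.65)² = 15.4.
At s = 15.4: P(θ<0.45) ≈ 0.054. Adjusting to match 0.05 gives s ≈ 16.20.
So α = 0.65·16.20 ≈ 10.53, β = 0.35·16.20 ≈ 5.67.

α ≈ 10.53, β ≈ 5.67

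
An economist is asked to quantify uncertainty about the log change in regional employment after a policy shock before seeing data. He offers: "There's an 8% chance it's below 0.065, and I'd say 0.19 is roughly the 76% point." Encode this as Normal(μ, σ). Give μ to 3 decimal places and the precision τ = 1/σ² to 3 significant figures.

The p-quantile of Normal(μ,σ) is μ + z_p·σ, with z_{0.08} = -1.405 and z_{0.76} = 0.7063.
Eliminate σ: μ = (z₂·x₁ − z₁·x₂)/(z₂ − z₁) = (0.7063·0.065 − (-1.405)·0.19)/2.111 = 0.148.
Then σ = (x₂ − x₁)/(z₂ − z₁) = (0.19 − 0.065)/2.111 = 0.059.
Precision τ = 1/σ² = 1/0.0592² = 285.

μ = 0.148, τ = 285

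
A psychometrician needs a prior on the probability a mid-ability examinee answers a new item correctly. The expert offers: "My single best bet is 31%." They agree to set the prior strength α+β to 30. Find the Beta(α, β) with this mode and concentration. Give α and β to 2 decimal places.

For α,β > 1 the Beta mode is (α−1)/(α+β−2). With α+β = 30, the mode is (α−1)/28.
Set (α−1)/28 = 0.31 → α = 1 + 0.31·28 = 9.68.
β = 30 − α = 20.32.

α = 9.68, β = 20.32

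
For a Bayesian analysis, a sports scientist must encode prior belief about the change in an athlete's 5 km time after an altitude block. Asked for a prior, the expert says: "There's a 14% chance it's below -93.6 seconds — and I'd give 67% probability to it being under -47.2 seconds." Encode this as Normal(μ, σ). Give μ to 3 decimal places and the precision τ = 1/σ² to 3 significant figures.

For Normal(μ,σ), the p-quantile is μ + z_p·σ. Here z_{0.14} = -1.08, z_{0.67} = 0.4399.
So -93.6 = μ − 1.08σ and -47.2 = μ + 0.4399σ.
Subtracting: σ = (-47.2 − -93.6)/(0.4399 − (-1.08)) = 30.522.
Then μ = -93.6 − (-1.08)·30.522 = -60.627.
Precision τ = 1/σ² = 1/30.52² = 0.00107.

μ = -60.627, τ = 0.00107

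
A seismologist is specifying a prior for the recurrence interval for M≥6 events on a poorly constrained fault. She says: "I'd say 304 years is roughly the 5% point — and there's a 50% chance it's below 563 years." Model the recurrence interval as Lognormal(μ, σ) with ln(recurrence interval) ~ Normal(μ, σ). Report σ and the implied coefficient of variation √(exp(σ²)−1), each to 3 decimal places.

If T ~ Lognormal(μ,σ) then ln T ~ Normal(μ,σ), so the p-quantile of ln T is μ + z_p·σ.
ln(304) = 5.717 and ln(563) = 6.333; z_{0.05} = -1.645, z_{0.5} = 0.
σ = (6.333 − 5.717)/(0 − (-1.645)) = 0.375.
μ = 5.717 − (-1.645)·0.375 = 6.333.
CV = √(exp(σ²)−1) = √(exp(0.1404)−1) = 0.388.

σ ≈ 0.375, CV ≈ 0.388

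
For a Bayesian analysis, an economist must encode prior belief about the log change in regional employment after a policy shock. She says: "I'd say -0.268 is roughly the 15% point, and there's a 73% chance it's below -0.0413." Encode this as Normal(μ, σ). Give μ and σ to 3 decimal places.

The p-quantile of Normal(μ,σ) is μ + z_p·σ, with z_{0.15} = -1.036 and z_{0.73} = 0.6128.
Eliminate σ: μ = (z₂·x₁ − z₁·x₂)/(z₂ − z₁) = (0.6128·-0.268 − (-1.036)·-0.0413)/1.649 = -0.126.
Then σ = (x₂ − x₁)/(z₂ − z₁) = (-0.0413 − -0.268)/1.649 = 0.137.

μ = -0.126, σ = 0.137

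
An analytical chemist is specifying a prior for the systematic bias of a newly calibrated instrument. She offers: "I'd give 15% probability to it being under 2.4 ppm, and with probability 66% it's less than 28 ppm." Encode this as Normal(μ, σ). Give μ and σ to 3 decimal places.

The p-quantile of Normal(μ,σ) is μ + z_p·σ, with z_{0.15} = -1.036 and z_{0.66} = 0.4125.
Eliminate σ: μ = (z₂·x₁ − z₁·x₂)/(z₂ − z₁) = (0.4125·2.4 − (-1.036)·28)/1.449 = 20.712.
Then σ = (x₂ − x₁)/(z₂ − z₁) = (28 − 2.4)/1.449 = 17.669.

μ = 20.712, σ = 17.669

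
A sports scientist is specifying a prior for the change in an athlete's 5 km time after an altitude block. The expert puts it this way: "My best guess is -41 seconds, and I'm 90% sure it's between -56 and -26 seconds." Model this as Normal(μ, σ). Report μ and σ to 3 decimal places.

A symmetric 90% interval runs μ ± z·σ with z = 1.645.
Half-width = 15, so σ = 15/1.645 = 9.119.
μ is the stated best guess, -41.000.

μ = -41.000, σ = 9.119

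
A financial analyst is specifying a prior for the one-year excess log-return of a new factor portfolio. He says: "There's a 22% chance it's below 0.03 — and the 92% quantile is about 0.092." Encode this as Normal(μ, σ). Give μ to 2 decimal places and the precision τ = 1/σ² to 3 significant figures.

The p-quantile of Normal(μ,σ) is μ + z_p·σ, with z_{0.22} = -0.7722 and z_{0.92} = 1.405.
Eliminate σ: μ = (z₂·x₁ − z₁·x₂)/(z₂ − z₁) = (1.405·0.03 − (-0.7722)·0.092)/2.177 = 0.05.
Then σ = (x₂ − x₁)/(z₂ − z₁) = (0.092 − 0.03)/2.177 = 0.03.
Precision τ = 1/σ² = 1/0.02848² = 1230.

μ = 0.05, τ = 1230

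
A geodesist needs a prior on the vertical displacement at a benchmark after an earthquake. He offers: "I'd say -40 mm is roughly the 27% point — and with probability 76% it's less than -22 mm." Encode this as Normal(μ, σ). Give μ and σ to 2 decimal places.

The p-quantile of Normal(μ,σ) is μ + z_p·σ, with z_{0.27} = -0.6128 and z_{0.76} = 0.7063.
Eliminate σ: μ = (z₂·x₁ − z₁·x₂)/(z₂ − z₁) = (0.7063·-40 − (-0.6128)·-22)/1.319 = -31.64.
Then σ = (x₂ − x₁)/(z₂ − z₁) = (-22 − -40)/1.319 = 13.65.

μ = -31.64, σ = 13.65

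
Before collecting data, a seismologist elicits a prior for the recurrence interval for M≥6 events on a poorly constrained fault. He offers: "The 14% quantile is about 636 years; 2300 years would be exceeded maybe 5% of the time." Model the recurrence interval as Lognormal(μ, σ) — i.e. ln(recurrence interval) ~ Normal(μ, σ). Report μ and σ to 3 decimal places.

μ ≈ 6.965, σ ≈ 0.472

If T ~ Lognormal(μ,σ) then ln T ~ Normal(μ,σ), so the p-quantile of ln T is μ + z_p·σ.
ln(636) = 6.455 and ln(2300) = 7.741; z_{0.14} = -1.08, z_{0.95} = 1.645.
σ = (7.741 − 6.455)/(1.645 − (-1.08)) = 0.472.
μ = 6.455 − (-1.08)·0.472 = 6.965.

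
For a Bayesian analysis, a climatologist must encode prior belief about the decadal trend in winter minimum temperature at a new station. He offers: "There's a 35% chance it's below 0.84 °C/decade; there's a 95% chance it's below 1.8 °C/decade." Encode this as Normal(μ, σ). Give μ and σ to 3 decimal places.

The p-quantile of Normal(μ,σ) is μ + z_p·σ, with z_{0.35} = -0.3853 and z_{0.95} = 1.645.
Eliminate σ: μ = (z₂·x₁ − z₁·x₂)/(z₂ − z₁) = (1.645·0.84 − (-0.3853)·1.8)/2.03 = 1.022.
Then σ = (x₂ − x₁)/(z₂ − z₁) = (1.8 − 0.84)/2.03 = 0.473.

μ = 1.022, σ = 0.473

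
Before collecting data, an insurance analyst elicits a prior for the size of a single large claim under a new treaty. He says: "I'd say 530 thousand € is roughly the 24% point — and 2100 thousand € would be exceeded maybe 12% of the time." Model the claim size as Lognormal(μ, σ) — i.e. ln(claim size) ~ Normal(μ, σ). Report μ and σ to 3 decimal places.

μ ≈ 6.790, σ ≈ 0.732

If T ~ Lognormal(μ,σ) then ln T ~ Normal(μ,σ), so the p-quantile of ln T is μ + z_p·σ.
ln(530) = 6.273 and ln(2100) = 7.65; z_{0.24} = -0.7063, z_{0.88} = 1.175.
σ = (7.65 − 6.273)/(1.175 − (-0.7063)) = 0.732.
μ = 6.273 − (-0.7063)·0.732 = 6.790.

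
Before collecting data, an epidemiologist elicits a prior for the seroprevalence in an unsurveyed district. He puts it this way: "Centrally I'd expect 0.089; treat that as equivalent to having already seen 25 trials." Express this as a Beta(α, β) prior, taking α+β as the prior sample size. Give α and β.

α = 2.225, β = 22.775

Under the effective-sample-size interpretation, Beta(α, β) has prior mean α/(α+β) and prior sample size α+β.
So α+β = 25 and α/(α+β) = 0.089, giving α = 0.089·25 = 2.225 and β = 25 − 2.225 = 22.775.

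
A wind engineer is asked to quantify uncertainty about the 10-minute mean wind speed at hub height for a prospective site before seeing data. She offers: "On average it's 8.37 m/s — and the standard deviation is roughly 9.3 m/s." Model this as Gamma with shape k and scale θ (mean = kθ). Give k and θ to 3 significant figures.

For Gamma(k, scale θ): mean = kθ, variance = kθ², so CV = 1/√k.
CV = SD/mean = 9.3/8.37 = 1.111, hence k = 1/CV² = 0.81.
Then θ = mean/k = 8.37/0.81 = 10.3.

k ≈ 0.81, θ ≈ 10.3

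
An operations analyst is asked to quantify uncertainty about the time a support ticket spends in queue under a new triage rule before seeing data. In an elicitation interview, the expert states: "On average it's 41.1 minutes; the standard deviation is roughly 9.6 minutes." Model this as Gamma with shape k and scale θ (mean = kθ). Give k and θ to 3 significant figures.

k ≈ 18.3, θ ≈ 2.24

For Gamma(k, scale θ): mean = kθ, variance = kθ², so CV = 1/√k.
CV = SD/mean = 9.6/41.1 = 0.2336, hence k = 1/CV² = 18.3.
Then θ = mean/k = 41.1/18.3 = 2.24.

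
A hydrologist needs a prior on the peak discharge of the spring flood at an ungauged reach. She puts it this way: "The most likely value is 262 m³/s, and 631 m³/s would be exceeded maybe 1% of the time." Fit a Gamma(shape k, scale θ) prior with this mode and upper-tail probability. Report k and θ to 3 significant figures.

Gamma(k,θ) with k>1 has mode (k−1)θ, so θ = 262/(k−1).
Need P(X < 631) = 0.99 with θ tied to k this way. Start at k = 2, θ = 262: P(X<631) ≈ 0.693.
Too low — raise k to concentrate. Iterating converges to k ≈ 7.12.
Then θ = 262/(7.12−1) ≈ 42.8.

k ≈ 7.12, θ ≈ 42.8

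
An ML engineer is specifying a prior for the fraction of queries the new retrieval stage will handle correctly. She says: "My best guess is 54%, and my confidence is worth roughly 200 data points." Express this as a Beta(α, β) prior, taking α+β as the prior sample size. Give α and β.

Under the effective-sample-size interpretation, Beta(α, β) has prior mean α/(α+β) and prior sample size α+β.
So α+β = 200 and α/(α+β) = 0.54, giving α = 0.54·200 = 108 and β = 200 − 108 = 92.

α = 108, β = 92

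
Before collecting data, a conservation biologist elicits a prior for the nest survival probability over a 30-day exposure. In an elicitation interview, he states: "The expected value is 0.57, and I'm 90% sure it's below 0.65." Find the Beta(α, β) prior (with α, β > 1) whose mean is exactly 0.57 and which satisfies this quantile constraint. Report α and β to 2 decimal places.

α ≈ 35.21, β ≈ 26.56

With mean 0.57 fixed, write α = 0.57s, β = 0.43s where s = α+β.
Need P(θ < 0.65) = 0.9 under Beta(0.57s, 0.43s). Normal approximation: (q−m)/√(m(1−m)/s) ≈ z_{0.9} = 1.28, so s ≈ 0.57·0.43·(1.28)²/(0.65−0.57)² = 62.9.
At s = 62.9: P(θ<0.65) ≈ 0.902. Adjusting to match 0.9 gives s ≈ 61.77.
So α = 0.57·61.77 ≈ 35.21, β = 0.43·61.77 ≈ 26.56.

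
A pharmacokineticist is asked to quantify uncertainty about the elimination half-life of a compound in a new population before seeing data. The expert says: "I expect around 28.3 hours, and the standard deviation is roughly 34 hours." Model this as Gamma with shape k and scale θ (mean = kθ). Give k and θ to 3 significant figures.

For Gamma(k, scale θ): mean = kθ, variance = kθ², so CV = 1/√k.
CV = SD/mean = 34/28.3 = 1.201, hence k = 1/CV² = 0.693.
Then θ = mean/k = 28.3/0.693 = 40.8.

k ≈ 0.693, θ ≈ 40.8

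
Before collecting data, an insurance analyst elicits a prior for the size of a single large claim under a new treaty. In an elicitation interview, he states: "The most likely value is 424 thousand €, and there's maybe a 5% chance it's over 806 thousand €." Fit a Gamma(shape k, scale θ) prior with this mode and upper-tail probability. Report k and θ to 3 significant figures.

k ≈ 7.74, θ ≈ 62.9

Gamma(k,θ) with k>1 has mode (k−1)θ, so θ = 424/(k−1).
Need P(X < 806) = 0.95 with θ tied to k this way. Start at k = 2, θ = 424: P(X<806) ≈ 0.567.
Too low — raise k to concentrate. Iterating converges to k ≈ 7.74.
Then θ = 424/(7.74−1) ≈ 62.9.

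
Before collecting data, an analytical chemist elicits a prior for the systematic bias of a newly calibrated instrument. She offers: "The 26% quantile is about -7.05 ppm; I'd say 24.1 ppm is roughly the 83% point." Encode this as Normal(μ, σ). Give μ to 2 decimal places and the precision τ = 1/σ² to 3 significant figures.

For Normal(μ,σ), the p-quantile is μ + z_p·σ. Here z_{0.26} = -0.6433, z_{0.83} = 0.9542.
So -7.05 = μ − 0.6433σ and 24.1 = μ + 0.9542σ.
Subtracting: σ = (24.1 − -7.05)/(0.9542 − (-0.6433)) = 19.50.
Then μ = -7.05 − (-0.6433)·19.50 = 5.49.
Precision τ = 1/σ² = 1/19.5² = 0.00263.

μ = 5.49, τ = 0.00263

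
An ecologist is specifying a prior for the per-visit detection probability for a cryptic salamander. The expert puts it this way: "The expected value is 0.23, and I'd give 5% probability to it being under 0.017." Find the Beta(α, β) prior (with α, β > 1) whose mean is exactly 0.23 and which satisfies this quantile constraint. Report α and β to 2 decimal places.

With mean 0.23 fixed, write α = 0.23s, β = 0.77s where s = α+β.
Need P(θ < 0.017) = 0.05 under Beta(0.23s, 0.77s). Normal approximation: (q−m)/√(m(1−m)/s) ≈ z_{0.05} = -1.64, so s ≈ 0.23·0.77·(-1.64)²/(0.017−0.23)² = 10.6.
At s = 10.6: P(θ<0.017) ≈ 0.003. Adjusting to match 0.05 gives s ≈ 4.57.
So α = 0.23·4.57 ≈ 1.05, β = 0.77·4.57 ≈ 3.52.

α ≈ 1.05, β ≈ 3.52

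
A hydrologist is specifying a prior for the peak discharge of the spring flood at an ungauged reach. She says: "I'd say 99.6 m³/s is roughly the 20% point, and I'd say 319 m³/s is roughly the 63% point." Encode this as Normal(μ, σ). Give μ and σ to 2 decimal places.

For Normal(μ,σ), the p-quantile is μ + z_p·σ. Here z_{0.2} = -0.8416, z_{0.63} = 0.3319.
So 99.6 = μ − 0.8416σ and 319 = μ + 0.3319σ.
Subtracting: σ = (319 − 99.6)/(0.3319 − (-0.8416)) = 186.97.
Then μ = 99.6 − (-0.8416)·186.97 = 256.95.

μ = 256.95, σ = 186.97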